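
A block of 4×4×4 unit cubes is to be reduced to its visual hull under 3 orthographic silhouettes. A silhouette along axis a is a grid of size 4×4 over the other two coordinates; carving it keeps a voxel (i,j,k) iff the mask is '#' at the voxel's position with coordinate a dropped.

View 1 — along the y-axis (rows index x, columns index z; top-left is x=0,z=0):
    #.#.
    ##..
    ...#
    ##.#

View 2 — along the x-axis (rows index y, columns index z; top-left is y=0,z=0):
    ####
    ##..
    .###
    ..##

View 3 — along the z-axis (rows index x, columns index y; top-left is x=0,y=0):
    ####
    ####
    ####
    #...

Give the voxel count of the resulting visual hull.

16 voxels

before carving: 64 voxels (4×4×4)
step 1: project along y, AND mask (8/16) → |grid| = 32
step 2: project along x, AND mask (11/16) → |grid| = 21
step 3: project along z, AND mask (13/16) → |grid| = 16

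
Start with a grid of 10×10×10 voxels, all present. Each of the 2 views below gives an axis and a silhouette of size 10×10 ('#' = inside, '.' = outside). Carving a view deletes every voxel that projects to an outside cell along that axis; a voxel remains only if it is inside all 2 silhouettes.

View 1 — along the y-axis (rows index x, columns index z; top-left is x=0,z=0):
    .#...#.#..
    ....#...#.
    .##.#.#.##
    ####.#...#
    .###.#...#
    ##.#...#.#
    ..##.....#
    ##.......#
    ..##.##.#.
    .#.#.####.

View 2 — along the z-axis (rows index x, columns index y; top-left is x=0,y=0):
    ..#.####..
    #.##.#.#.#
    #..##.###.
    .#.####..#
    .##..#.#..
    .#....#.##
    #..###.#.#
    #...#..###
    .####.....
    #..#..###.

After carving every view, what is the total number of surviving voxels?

before carving: 1000 voxels (10×10×10)
carve view 1 (along y, XZ-mask fill 44/100): 440 voxels remain
carve view 2 (along z, XY-mask fill 51/100): 222 voxels remain

voxel count = 222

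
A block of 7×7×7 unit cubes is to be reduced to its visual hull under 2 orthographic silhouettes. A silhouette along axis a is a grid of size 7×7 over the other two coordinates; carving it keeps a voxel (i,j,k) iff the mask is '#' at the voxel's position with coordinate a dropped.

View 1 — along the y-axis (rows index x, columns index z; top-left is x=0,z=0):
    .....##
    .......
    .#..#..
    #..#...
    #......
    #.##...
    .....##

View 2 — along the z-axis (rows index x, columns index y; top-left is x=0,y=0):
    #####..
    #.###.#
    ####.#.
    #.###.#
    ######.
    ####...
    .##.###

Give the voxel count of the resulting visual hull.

before carving: 343 voxels (7×7×7)
  1. axis=1 (XZ plane), |mask|=12  ⇒  voxels=84
  2. axis=2 (XY plane), |mask|=35  ⇒  voxels=58

|visual hull| = 58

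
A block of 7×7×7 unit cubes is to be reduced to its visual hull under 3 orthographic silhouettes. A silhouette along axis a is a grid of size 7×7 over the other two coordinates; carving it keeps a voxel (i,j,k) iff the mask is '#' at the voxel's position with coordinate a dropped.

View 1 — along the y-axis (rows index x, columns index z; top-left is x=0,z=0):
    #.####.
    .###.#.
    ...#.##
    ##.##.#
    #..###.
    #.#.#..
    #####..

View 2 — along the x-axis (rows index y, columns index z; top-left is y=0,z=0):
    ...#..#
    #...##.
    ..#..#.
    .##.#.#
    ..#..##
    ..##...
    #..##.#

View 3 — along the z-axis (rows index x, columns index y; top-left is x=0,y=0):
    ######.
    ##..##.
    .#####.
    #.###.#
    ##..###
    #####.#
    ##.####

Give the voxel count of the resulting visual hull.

|visual hull| = 63

initial block: 7^3 = 343
V1 y: intersect with XZ mask (29 set) -- 203 left
V2 x: intersect with YZ mask (20 set) -- 82 left
V3 z: intersect with XY mask (37 set) -- 63 left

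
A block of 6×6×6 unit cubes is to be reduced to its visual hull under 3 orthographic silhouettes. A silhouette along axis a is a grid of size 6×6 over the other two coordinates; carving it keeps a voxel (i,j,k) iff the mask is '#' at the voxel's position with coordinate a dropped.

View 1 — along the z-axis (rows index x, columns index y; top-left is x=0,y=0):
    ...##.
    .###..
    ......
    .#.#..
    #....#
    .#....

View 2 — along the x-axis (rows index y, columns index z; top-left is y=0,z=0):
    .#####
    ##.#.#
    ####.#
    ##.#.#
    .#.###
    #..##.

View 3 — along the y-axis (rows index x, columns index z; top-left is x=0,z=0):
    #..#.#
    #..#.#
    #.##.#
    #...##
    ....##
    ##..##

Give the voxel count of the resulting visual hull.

start: 6×6×6 = 216 voxels
step 1: project along z, AND mask (10/36) → |grid| = 60
step 2: project along x, AND mask (25/36) → |grid| = 41
step 3: project along y, AND mask (19/36) → |grid| = 24

|visual hull| = 24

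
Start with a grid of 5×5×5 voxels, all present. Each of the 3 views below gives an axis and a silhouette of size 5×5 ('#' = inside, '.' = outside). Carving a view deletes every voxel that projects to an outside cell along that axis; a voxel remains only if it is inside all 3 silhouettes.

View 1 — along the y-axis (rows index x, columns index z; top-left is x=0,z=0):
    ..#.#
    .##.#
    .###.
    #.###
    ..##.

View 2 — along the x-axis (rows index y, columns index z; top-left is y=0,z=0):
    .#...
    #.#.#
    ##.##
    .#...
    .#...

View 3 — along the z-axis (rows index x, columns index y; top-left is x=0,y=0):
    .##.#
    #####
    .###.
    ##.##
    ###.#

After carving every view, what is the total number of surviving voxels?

|visual hull| = 19

start: 5×5×5 = 125 voxels
[1] y-view keeps 14 columns → grid now 70
[2] x-view keeps 10 columns → grid now 24
[3] z-view keeps 19 columns → grid now 19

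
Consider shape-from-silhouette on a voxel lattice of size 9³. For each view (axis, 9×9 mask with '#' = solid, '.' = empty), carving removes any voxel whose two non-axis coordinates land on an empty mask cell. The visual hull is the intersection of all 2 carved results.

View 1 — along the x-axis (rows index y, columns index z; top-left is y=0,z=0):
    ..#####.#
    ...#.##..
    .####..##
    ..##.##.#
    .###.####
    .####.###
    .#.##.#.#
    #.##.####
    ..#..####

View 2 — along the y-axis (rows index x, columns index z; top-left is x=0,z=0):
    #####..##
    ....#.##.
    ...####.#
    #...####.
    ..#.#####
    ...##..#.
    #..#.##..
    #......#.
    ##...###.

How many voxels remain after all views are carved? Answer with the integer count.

before carving: 729 voxels (9×9×9)
step 1: project along x, AND mask (51/81) → |grid| = 459
step 2: project along y, AND mask (40/81) → |grid| = 220

220 voxels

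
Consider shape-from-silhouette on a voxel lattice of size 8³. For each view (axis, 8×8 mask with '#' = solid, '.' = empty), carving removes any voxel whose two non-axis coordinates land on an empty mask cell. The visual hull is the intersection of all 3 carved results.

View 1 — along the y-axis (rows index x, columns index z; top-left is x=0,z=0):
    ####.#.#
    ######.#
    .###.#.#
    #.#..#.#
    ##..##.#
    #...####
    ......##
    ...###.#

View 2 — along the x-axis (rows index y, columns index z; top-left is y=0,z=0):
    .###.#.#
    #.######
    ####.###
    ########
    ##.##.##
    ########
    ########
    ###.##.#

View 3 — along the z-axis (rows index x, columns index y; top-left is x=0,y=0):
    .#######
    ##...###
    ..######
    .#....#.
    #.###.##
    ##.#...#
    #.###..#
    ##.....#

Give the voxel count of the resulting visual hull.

start: 8×8×8 = 512 voxels
step 1: project along y, AND mask (38/64) → |grid| = 304
step 2: project along x, AND mask (55/64) → |grid| = 268
step 3: project along z, AND mask (38/64) → |grid| = 164

164 voxels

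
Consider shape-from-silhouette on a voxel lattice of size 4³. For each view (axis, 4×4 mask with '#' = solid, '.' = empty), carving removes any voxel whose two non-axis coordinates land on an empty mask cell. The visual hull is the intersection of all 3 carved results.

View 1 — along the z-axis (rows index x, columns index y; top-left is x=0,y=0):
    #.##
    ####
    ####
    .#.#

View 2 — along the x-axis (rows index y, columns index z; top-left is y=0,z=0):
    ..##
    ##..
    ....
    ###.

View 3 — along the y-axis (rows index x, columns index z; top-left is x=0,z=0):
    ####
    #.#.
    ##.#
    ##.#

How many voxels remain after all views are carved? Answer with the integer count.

before carving: 64 voxels (4×4×4)
  1. axis=2 (XY plane), |mask|=13  ⇒  voxels=52
  2. axis=0 (YZ plane), |mask|=7  ⇒  voxels=24
  3. axis=1 (XZ plane), |mask|=12  ⇒  voxels=18

remaining voxels: 18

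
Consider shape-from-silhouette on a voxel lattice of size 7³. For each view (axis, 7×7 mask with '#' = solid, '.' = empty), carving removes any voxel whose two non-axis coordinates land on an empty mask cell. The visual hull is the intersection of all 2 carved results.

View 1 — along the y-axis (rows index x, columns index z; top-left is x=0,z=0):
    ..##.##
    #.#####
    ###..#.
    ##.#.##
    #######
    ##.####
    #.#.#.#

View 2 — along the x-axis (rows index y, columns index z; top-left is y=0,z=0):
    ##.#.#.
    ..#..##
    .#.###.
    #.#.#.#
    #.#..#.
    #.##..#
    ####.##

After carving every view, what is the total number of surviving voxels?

start: 7×7×7 = 343 voxels
carve view 1 (along y, XZ-mask fill 36/49): 252 voxels remain
carve view 2 (along x, YZ-mask fill 28/49): 149 voxels remain

remaining voxels: 149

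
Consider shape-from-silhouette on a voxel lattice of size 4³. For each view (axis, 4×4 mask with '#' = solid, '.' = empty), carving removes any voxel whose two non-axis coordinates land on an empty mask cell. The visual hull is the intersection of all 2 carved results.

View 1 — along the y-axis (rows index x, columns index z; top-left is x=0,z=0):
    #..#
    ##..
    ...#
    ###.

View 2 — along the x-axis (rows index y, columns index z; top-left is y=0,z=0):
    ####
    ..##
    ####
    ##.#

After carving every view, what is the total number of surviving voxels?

initial block: 4^3 = 64
  1. axis=1 (XZ plane), |mask|=8  ⇒  voxels=32
  2. axis=0 (YZ plane), |mask|=13  ⇒  voxels=26

voxel count = 26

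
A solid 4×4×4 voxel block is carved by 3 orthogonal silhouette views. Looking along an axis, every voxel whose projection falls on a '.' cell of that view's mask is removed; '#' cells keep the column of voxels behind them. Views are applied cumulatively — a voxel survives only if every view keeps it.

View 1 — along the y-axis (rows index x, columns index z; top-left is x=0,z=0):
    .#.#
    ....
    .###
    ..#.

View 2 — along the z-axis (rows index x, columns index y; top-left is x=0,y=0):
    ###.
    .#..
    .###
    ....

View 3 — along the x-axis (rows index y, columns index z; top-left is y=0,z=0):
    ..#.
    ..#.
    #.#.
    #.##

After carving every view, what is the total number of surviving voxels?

voxel count = 4

start: 4×4×4 = 64 voxels
V1 y: intersect with XZ mask (6 set) -- 24 left
V2 z: intersect with XY mask (7 set) -- 15 left
V3 x: intersect with YZ mask (7 set) -- 4 left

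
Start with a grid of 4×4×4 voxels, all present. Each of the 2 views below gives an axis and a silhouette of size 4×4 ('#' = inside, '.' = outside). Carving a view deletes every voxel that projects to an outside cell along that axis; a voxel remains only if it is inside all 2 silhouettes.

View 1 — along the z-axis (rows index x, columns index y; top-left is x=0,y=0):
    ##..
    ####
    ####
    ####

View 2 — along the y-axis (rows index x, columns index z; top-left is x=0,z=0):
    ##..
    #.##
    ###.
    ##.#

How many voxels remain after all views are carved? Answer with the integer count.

initial block: 4^3 = 64
step 1: project along z, AND mask (14/16) → |grid| = 56
step 2: project along y, AND mask (11/16) → |grid| = 40

voxel count = 40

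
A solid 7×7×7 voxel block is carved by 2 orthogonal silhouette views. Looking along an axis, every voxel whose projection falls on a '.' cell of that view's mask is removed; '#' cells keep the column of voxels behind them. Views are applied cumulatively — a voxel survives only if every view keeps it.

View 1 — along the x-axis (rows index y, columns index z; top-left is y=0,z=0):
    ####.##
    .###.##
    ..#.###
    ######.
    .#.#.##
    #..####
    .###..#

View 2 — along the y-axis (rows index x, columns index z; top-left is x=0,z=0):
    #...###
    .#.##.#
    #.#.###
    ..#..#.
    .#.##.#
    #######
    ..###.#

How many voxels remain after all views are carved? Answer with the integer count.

|visual hull| = 146

full grid |V| = 343
V1 x: intersect with YZ mask (34 set) -- 238 left
V2 y: intersect with XZ mask (30 set) -- 146 left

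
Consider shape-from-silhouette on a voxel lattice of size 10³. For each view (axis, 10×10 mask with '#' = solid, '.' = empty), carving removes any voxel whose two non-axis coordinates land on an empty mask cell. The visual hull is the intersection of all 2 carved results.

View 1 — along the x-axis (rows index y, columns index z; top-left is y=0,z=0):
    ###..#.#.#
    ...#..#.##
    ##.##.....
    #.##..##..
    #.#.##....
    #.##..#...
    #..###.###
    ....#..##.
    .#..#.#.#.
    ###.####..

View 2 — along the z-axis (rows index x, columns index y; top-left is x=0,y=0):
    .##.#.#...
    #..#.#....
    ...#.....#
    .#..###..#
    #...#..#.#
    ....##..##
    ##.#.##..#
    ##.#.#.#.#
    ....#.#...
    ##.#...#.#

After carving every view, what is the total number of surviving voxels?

|visual hull| = 209

start: 10×10×10 = 1000 voxels
[1] x-view keeps 48 columns → grid now 480
[2] z-view keeps 41 columns → grid now 209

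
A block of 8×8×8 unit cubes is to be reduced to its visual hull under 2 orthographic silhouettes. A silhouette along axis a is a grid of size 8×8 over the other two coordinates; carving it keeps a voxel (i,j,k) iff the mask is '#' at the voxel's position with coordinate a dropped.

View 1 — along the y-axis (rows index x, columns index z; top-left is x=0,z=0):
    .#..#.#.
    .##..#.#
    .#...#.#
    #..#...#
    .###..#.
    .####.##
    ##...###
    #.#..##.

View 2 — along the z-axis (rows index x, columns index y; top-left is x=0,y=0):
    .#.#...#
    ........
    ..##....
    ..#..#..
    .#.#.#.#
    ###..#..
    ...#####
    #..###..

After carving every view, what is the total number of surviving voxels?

102 voxels

before carving: 512 voxels (8×8×8)
V1 y: intersect with XZ mask (32 set) -- 256 left
V2 z: intersect with XY mask (24 set) -- 102 left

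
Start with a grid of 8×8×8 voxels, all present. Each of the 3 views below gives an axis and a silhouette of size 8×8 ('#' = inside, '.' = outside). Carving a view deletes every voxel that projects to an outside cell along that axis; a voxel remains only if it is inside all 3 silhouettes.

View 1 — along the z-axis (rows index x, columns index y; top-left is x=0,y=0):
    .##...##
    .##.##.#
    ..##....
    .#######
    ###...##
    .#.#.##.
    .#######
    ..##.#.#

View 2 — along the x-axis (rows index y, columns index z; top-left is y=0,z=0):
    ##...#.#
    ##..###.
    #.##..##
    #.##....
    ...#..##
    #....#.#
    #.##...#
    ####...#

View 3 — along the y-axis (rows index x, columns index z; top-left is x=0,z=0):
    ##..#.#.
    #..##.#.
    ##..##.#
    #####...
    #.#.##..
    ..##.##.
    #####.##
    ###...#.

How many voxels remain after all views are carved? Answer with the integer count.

full grid |V| = 512
carve view 1 (along z, XY-mask fill 38/64): 304 voxels remain
carve view 2 (along x, YZ-mask fill 32/64): 158 voxels remain
carve view 3 (along y, XZ-mask fill 37/64): 94 voxels remain

remaining voxels: 94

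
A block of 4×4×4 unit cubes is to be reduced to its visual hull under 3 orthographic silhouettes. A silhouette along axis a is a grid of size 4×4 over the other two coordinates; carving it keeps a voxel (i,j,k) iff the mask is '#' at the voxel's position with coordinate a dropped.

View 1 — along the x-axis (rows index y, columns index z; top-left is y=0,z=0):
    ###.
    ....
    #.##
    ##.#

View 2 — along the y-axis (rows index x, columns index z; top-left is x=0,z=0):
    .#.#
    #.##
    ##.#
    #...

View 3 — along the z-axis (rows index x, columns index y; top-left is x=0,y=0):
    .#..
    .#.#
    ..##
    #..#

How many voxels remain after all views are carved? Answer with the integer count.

voxel count = 9

initial block: 4^3 = 64
  1. axis=0 (YZ plane), |mask|=9  ⇒  voxels=36
  2. axis=1 (XZ plane), |mask|=9  ⇒  voxels=21
  3. axis=2 (XY plane), |mask|=7  ⇒  voxels=9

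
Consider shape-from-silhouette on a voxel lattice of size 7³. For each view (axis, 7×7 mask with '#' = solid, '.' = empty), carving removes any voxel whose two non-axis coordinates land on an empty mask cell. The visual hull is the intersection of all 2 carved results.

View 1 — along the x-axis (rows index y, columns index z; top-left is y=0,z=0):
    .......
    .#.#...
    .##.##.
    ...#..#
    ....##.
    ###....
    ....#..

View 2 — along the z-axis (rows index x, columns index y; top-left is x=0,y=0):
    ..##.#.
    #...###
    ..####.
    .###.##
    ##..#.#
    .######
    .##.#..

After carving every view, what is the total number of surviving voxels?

65 voxels

before carving: 343 voxels (7×7×7)
step 1: project along x, AND mask (14/49) → |grid| = 98
step 2: project along z, AND mask (29/49) → |grid| = 65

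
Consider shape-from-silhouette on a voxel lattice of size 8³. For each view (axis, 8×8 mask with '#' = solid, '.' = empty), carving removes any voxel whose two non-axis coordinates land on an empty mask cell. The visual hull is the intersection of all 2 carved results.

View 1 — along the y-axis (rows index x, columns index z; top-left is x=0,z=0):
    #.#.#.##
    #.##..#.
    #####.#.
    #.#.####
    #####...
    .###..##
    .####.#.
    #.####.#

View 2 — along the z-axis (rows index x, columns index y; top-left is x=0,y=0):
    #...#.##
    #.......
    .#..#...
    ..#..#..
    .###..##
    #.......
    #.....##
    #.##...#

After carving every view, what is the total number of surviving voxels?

initial block: 8^3 = 512
V1 y: intersect with XZ mask (42 set) -- 336 left
V2 z: intersect with XY mask (22 set) -- 117 left

remaining voxels: 117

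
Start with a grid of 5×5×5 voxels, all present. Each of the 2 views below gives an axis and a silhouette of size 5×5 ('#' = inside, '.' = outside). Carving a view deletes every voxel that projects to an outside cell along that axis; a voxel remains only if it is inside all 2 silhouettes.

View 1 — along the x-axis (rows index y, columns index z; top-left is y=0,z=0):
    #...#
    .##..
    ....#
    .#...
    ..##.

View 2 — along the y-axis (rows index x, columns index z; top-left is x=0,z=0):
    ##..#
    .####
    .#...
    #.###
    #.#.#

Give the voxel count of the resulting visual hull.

remaining voxels: 25

start: 5×5×5 = 125 voxels
step 1: project along x, AND mask (8/25) → |grid| = 40
step 2: project along y, AND mask (15/25) → |grid| = 25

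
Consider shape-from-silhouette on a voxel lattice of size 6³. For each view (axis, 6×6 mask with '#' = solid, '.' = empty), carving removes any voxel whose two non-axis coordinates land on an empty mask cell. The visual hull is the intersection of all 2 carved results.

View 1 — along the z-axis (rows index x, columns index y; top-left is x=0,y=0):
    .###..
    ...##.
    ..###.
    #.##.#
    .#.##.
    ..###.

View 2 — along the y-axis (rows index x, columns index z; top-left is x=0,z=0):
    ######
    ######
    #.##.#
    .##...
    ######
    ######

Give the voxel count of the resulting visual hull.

86 voxels

start: 6×6×6 = 216 voxels
after view 1 [z-axis, 18 of 36 cells solid] → remaining = 108
after view 2 [y-axis, 30 of 36 cells solid] → remaining = 86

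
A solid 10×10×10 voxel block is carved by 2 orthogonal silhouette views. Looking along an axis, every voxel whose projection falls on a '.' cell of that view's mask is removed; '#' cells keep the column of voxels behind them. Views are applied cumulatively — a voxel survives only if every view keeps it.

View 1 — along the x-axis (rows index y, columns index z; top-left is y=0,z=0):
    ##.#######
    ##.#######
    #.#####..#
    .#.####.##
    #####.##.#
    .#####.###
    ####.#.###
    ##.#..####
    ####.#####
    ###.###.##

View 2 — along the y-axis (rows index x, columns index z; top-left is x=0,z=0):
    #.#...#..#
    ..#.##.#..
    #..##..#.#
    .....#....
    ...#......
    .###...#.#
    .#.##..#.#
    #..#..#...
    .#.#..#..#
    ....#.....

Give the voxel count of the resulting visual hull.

remaining voxels: 269

full grid |V| = 1000
V1 x: intersect with YZ mask (80 set) -- 800 left
V2 y: intersect with XZ mask (33 set) -- 269 left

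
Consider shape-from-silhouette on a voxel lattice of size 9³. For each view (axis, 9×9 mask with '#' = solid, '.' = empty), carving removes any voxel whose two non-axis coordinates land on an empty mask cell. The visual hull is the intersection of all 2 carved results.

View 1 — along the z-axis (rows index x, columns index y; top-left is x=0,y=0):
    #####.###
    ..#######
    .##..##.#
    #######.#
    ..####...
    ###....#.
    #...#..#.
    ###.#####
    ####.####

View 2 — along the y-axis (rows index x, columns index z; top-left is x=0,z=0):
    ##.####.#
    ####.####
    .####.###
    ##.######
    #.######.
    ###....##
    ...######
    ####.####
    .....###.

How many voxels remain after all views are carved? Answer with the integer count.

full grid |V| = 729
[1] z-view keeps 55 columns → grid now 495
[2] y-view keeps 59 columns → grid now 365

voxel count = 365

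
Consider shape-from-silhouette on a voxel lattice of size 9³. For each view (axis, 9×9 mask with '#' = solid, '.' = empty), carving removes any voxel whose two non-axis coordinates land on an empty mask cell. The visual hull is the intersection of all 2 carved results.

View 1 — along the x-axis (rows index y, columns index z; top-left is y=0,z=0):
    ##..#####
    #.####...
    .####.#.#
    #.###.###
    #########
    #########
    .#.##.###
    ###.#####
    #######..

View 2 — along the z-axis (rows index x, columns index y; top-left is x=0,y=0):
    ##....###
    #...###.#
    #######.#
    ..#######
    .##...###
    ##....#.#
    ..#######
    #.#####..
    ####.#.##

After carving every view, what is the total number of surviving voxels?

381 voxels

initial block: 9^3 = 729
[1] x-view keeps 64 columns → grid now 576
[2] z-view keeps 54 columns → grid now 381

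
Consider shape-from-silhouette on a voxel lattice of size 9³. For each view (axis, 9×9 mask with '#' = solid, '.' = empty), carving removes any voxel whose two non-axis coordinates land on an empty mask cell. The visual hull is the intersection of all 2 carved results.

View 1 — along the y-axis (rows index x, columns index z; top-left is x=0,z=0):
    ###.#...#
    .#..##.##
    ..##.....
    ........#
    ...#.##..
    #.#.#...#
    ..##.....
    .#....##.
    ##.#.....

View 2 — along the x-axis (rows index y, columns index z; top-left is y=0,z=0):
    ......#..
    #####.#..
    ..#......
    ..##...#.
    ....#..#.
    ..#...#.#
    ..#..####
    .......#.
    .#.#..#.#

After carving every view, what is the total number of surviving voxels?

initial block: 9^3 = 729
V1 y: intersect with XZ mask (28 set) -- 252 left
V2 x: intersect with YZ mask (26 set) -- 81 left

81 voxels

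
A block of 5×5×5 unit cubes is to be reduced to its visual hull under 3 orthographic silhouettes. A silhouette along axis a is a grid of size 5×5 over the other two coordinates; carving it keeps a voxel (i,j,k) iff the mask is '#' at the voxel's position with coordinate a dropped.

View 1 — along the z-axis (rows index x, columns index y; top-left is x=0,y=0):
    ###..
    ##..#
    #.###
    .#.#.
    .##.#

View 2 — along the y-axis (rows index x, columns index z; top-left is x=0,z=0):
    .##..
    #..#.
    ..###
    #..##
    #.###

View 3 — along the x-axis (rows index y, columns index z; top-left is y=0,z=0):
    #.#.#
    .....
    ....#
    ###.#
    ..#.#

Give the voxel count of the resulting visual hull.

before carving: 125 voxels (5×5×5)
carve view 1 (along z, XY-mask fill 15/25): 75 voxels remain
carve view 2 (along y, XZ-mask fill 14/25): 42 voxels remain
carve view 3 (along x, YZ-mask fill 10/25): 14 voxels remain

14 voxels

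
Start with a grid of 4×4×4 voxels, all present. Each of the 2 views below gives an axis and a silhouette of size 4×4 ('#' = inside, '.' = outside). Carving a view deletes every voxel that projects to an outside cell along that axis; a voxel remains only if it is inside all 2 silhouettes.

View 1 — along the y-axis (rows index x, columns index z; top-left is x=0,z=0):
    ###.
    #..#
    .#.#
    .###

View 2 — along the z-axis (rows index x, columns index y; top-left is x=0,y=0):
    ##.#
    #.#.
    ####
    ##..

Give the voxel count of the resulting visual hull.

remaining voxels: 27

start: 4×4×4 = 64 voxels
step 1: project along y, AND mask (10/16) → |grid| = 40
step 2: project along z, AND mask (11/16) → |grid| = 27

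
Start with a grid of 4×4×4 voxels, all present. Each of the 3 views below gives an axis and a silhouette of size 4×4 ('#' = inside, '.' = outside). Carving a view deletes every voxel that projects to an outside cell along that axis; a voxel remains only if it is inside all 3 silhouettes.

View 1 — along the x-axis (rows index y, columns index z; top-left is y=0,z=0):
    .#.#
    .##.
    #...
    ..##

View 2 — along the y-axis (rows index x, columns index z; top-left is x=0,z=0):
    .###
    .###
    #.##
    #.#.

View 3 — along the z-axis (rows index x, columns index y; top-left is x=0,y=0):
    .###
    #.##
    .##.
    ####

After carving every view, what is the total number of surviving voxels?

before carving: 64 voxels (4×4×4)
after view 1 [x-axis, 7 of 16 cells solid] → remaining = 28
after view 2 [y-axis, 11 of 16 cells solid] → remaining = 20
after view 3 [z-axis, 12 of 16 cells solid] → remaining = 13

|visual hull| = 13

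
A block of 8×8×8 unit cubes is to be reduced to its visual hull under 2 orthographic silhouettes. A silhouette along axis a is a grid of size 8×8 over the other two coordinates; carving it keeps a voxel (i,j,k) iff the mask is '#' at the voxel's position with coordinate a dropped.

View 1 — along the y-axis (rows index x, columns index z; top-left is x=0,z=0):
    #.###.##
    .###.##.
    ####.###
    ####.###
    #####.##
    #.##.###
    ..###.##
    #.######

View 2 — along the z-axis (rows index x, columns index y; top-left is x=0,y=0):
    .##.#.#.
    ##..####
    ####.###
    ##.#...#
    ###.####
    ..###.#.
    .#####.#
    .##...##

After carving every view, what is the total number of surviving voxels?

before carving: 512 voxels (8×8×8)
carve view 1 (along y, XZ-mask fill 50/64): 400 voxels remain
carve view 2 (along z, XY-mask fill 42/64): 262 voxels remain

262 voxels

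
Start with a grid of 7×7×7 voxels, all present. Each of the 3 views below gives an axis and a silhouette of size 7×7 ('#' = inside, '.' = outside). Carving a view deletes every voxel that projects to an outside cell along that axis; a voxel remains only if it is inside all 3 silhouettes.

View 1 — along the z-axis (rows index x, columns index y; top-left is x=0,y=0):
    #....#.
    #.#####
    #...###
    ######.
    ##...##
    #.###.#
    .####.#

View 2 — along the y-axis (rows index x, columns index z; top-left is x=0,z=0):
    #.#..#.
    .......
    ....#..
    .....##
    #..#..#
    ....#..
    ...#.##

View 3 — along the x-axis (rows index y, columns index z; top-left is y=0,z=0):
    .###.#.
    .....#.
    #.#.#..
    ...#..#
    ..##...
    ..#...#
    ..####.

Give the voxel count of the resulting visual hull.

voxel count = 19

start: 7×7×7 = 343 voxels
V1 z: intersect with XY mask (32 set) -- 224 left
V2 y: intersect with XZ mask (13 set) -- 54 left
V3 x: intersect with YZ mask (18 set) -- 19 left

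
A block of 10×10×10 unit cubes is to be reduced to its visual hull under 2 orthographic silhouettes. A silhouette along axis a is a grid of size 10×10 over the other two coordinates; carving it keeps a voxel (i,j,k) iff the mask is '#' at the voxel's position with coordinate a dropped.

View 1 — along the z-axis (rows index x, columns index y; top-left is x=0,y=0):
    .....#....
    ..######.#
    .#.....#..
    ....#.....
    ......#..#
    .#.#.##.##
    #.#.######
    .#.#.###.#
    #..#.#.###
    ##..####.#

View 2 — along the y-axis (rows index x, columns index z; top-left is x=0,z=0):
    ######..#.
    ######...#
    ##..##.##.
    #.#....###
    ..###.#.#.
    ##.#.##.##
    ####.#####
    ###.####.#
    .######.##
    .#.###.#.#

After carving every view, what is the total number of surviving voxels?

before carving: 1000 voxels (10×10×10)
after view 1 [z-axis, 46 of 100 cells solid] → remaining = 460
after view 2 [y-axis, 68 of 100 cells solid] → remaining = 335

voxel count = 335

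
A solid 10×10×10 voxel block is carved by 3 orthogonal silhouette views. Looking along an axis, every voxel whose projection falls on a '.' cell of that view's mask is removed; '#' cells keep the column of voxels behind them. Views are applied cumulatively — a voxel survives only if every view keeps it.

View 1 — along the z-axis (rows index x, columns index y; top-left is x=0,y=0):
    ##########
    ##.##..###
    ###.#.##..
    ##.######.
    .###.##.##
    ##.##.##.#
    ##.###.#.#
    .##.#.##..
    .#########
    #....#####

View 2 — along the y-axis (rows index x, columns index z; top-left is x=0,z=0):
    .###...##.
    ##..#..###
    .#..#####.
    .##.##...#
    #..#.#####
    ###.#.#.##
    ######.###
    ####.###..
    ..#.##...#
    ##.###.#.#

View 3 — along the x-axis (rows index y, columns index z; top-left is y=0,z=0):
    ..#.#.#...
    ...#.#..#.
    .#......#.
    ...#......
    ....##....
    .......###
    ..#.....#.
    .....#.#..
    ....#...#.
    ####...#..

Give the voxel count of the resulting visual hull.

111 voxels

full grid |V| = 1000
carve view 1 (along z, XY-mask fill 72/100): 720 voxels remain
carve view 2 (along y, XZ-mask fill 63/100): 442 voxels remain
carve view 3 (along x, YZ-mask fill 25/100): 111 voxels remain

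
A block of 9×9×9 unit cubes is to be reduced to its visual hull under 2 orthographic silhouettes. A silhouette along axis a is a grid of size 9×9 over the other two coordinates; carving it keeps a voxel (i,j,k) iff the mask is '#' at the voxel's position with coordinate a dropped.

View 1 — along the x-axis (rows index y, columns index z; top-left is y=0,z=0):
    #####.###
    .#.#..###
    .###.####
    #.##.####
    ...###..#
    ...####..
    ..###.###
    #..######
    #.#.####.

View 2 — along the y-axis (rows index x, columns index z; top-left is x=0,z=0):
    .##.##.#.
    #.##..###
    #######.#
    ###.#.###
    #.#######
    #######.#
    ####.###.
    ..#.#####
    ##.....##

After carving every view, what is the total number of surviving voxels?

352 voxels

start: 9×9×9 = 729 voxels
  1. axis=0 (YZ plane), |mask|=54  ⇒  voxels=486
  2. axis=1 (XZ plane), |mask|=59  ⇒  voxels=352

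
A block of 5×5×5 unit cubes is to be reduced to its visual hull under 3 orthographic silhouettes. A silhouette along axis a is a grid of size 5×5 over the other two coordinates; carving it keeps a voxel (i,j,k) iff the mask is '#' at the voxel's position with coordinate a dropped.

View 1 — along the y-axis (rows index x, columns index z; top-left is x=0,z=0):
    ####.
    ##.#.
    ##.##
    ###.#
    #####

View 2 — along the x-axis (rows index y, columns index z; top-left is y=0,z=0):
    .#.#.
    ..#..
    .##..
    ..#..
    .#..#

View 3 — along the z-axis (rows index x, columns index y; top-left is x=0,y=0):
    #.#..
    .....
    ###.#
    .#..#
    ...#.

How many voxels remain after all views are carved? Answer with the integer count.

remaining voxels: 13

full grid |V| = 125
[1] y-view keeps 20 columns → grid now 100
[2] x-view keeps 8 columns → grid now 31
[3] z-view keeps 9 columns → grid now 13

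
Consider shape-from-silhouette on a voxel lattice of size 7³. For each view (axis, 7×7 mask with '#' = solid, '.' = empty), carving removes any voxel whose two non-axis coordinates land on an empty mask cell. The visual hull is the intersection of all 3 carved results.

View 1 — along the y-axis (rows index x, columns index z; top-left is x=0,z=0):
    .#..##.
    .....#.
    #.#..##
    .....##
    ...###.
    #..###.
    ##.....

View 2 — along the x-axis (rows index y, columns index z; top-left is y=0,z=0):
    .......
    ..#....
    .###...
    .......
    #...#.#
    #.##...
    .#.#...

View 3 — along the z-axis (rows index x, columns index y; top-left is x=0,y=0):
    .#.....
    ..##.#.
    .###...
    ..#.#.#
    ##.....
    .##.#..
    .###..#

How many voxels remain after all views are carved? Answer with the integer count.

start: 7×7×7 = 343 voxels
V1 y: intersect with XZ mask (19 set) -- 133 left
V2 x: intersect with YZ mask (12 set) -- 24 left
V3 z: intersect with XY mask (19 set) -- 8 left

voxel count = 8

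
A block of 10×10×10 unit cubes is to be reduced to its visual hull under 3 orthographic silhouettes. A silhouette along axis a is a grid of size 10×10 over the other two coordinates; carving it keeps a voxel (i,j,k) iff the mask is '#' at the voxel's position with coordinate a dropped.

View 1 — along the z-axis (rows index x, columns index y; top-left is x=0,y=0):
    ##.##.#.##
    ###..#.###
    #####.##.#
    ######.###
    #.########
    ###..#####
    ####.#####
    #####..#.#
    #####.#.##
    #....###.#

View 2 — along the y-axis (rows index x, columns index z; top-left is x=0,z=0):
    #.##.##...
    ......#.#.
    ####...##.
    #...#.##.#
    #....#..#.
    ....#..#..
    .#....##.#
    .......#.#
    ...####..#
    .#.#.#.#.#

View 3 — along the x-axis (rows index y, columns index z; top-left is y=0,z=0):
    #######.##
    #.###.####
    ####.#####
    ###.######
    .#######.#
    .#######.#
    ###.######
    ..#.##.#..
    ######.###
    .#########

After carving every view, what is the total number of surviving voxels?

remaining voxels: 243

before carving: 1000 voxels (10×10×10)
[1] z-view keeps 77 columns → grid now 770
[2] y-view keeps 39 columns → grid now 300
[3] x-view keeps 82 columns → grid now 243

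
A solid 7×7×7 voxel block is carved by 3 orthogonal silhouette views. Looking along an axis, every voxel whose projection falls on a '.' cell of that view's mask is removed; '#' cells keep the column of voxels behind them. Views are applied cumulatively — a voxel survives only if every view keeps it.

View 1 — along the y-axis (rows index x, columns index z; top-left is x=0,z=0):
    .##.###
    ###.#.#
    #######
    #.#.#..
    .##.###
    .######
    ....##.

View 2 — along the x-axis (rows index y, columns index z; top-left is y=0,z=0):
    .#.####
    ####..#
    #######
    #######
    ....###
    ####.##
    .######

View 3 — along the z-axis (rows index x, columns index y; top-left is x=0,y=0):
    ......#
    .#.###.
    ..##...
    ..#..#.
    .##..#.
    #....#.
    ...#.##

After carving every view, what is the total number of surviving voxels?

66 voxels

start: 7×7×7 = 343 voxels
  1. axis=1 (XZ plane), |mask|=33  ⇒  voxels=231
  2. axis=0 (YZ plane), |mask|=39  ⇒  voxels=184
  3. axis=2 (XY plane), |mask|=17  ⇒  voxels=66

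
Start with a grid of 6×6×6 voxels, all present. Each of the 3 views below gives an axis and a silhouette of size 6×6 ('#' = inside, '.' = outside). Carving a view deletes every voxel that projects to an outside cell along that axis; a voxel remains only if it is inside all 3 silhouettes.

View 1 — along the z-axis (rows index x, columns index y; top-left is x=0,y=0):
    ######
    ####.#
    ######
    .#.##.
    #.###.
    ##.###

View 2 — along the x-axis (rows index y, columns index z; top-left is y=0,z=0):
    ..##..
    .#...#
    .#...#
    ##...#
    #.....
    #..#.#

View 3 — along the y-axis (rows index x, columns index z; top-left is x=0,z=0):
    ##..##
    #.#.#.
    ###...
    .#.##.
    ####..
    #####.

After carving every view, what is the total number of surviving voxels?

|visual hull| = 36

full grid |V| = 216
[1] z-view keeps 29 columns → grid now 174
[2] x-view keeps 13 columns → grid now 63
[3] y-view keeps 22 columns → grid now 36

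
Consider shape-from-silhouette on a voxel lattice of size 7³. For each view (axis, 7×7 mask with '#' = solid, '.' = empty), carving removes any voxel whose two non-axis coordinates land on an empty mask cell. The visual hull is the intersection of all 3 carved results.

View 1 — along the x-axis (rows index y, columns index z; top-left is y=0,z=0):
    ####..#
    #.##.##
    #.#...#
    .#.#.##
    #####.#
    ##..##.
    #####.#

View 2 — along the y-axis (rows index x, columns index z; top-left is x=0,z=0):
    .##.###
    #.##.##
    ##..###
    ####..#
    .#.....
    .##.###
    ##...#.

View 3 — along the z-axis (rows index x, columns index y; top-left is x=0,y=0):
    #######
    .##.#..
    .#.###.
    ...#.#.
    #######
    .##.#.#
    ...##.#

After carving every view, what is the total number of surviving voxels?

voxel count = 77

before carving: 343 voxels (7×7×7)
[1] x-view keeps 33 columns → grid now 231
[2] y-view keeps 29 columns → grid now 138
[3] z-view keeps 30 columns → grid now 77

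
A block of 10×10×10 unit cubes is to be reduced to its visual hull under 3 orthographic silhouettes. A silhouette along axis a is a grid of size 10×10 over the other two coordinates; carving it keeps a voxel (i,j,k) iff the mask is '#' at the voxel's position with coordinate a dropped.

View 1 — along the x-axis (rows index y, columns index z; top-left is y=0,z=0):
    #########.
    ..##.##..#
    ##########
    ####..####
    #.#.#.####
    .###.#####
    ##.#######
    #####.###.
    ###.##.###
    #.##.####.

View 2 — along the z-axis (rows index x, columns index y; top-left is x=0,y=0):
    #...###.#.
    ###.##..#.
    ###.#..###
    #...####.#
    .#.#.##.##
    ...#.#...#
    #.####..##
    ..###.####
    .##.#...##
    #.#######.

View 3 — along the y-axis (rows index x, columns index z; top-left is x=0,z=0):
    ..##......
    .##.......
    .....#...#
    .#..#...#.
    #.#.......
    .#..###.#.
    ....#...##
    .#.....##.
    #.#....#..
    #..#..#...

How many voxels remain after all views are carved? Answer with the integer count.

remaining voxels: 127

initial block: 10^3 = 1000
after view 1 [x-axis, 79 of 100 cells solid] → remaining = 790
after view 2 [z-axis, 60 of 100 cells solid] → remaining = 476
after view 3 [y-axis, 28 of 100 cells solid] → remaining = 127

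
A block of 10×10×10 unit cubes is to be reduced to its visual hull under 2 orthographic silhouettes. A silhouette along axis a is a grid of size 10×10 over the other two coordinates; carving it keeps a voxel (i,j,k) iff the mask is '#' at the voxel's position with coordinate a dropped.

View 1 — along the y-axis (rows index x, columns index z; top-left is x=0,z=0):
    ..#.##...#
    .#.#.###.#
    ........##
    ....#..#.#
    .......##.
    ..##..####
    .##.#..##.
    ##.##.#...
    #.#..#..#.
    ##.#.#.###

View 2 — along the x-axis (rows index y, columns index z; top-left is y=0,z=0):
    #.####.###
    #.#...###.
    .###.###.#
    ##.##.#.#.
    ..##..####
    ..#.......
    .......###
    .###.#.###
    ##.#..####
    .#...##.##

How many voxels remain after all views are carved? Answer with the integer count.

|visual hull| = 254

before carving: 1000 voxels (10×10×10)
  1. axis=1 (XZ plane), |mask|=44  ⇒  voxels=440
  2. axis=0 (YZ plane), |mask|=55  ⇒  voxels=254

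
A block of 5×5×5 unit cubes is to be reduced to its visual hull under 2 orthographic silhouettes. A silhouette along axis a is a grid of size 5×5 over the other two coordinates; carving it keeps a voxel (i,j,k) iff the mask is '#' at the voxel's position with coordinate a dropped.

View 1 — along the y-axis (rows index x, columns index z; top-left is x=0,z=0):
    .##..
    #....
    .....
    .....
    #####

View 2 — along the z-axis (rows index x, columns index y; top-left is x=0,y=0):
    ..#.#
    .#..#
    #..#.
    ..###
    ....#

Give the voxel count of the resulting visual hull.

|visual hull| = 11

before carving: 125 voxels (5×5×5)
V1 y: intersect with XZ mask (8 set) -- 40 left
V2 z: intersect with XY mask (10 set) -- 11 left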